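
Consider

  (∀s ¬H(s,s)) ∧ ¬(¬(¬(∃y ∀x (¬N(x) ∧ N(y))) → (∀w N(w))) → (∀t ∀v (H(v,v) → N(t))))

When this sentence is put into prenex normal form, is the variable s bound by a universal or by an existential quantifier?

universal

Eliminate → and ↔ using ¬ and ∨.
  (∀s ¬H(s,s)) ∧ ¬(¬¬(¬¬(∃y ∀x (¬N(x) ∧ N(y))) ∨ (∀w N(w))) ∨ (∀t ∀v (¬H(v,v) ∨ N(t))))
Move each ¬ inward, flipping quantifiers it crosses:
  (∀s ¬H(s,s)) ∧ (∀y ∃x (N(x) ∨ ¬N(y))) ∧ (∃w ¬N(w)) ∧ (∃t ∃v (H(v,v) ∧ ¬N(t)))
Extract every quantifier outward, since the variables are now distinct and don't occur free across branches:
  ∀s ∀y ∃x ∃w ∃t ∃v (¬H(s,s) ∧ (N(x) ∨ ¬N(y)) ∧ ¬N(w) ∧ H(v,v) ∧ ¬N(t))
The quantifier ∀s sits under an even number of negations (counting the antecedent side of each →), so it remains universal.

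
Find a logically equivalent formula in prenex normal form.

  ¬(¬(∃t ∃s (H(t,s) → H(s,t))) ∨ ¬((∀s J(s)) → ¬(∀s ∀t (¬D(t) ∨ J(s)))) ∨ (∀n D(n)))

∃t ∃s ∃x1 ∃p ∃c ∃n ((¬H(t,s) ∨ H(s,t)) ∧ (¬J(x1) ∨ D(c) ∧ ¬J(p)) ∧ ¬D(n))

First replace A → B with ¬A ∨ B.
  ¬(¬(∃t ∃s (¬H(t,s) ∨ H(s,t))) ∨ ¬(¬(∀s J(s)) ∨ ¬(∀s ∀t (¬D(t) ∨ J(s)))) ∨ (∀n D(n)))
Push ¬ through the quantifiers and connectives to reach negation normal form:
  (∃t ∃s (¬H(t,s) ∨ H(s,t))) ∧ ((∃s ¬J(s)) ∨ (∃s ∃t (D(t) ∧ ¬J(s)))) ∧ (∃n ¬D(n))
Give each quantifier a distinct variable: s↦x1, s↦p, t↦c.
  (∃t ∃s (¬H(t,s) ∨ H(s,t))) ∧ ((∃x1 ¬J(x1)) ∨ (∃p ∃c (D(c) ∧ ¬J(p)))) ∧ (∃n ¬D(n))
Finally move all quantifiers to the prefix:
  ∃t ∃s ∃x1 ∃p ∃c ∃n ((¬H(t,s) ∨ H(s,t)) ∧ (¬J(x1) ∨ D(c) ∧ ¬J(p)) ∧ ¬D(n))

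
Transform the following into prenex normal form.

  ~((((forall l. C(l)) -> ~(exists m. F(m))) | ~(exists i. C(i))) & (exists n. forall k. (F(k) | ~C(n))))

First replace A → B with ¬A ∨ B.
  ~((~(forall l. C(l)) | ~(exists m. F(m)) | ~(exists i. C(i))) & (exists n. forall k. (F(k) | ~C(n))))
Drive negations inward (¬∀x A ≡ ∃x ¬A, ¬∃x A ≡ ∀x ¬A, De Morgan for ∧/∨):
  (forall l. C(l)) & (exists m. F(m)) & (exists i. C(i)) | (forall n. exists k. (~F(k) & C(n)))
All bound variables are already distinct, so no renaming is needed.
Pull the quantifiers to the front (each side's bound variable is not free in the other side):
  forall l. exists m. exists i. forall n. exists k. (C(l) & F(m) & C(i) | ~F(k) & C(n))

forall l. exists m. exists i. forall n. exists k. (C(l) & F(m) & C(i) | ~F(k) & C(n))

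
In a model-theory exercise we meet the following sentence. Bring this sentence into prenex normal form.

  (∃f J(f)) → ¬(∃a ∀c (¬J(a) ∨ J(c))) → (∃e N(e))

Eliminate → and ↔ using ¬ and ∨.
  ¬(∃f J(f)) ∨ ¬¬(∃a ∀c (¬J(a) ∨ J(c))) ∨ (∃e N(e))
Move each ¬ inward, flipping quantifiers it crosses:
  (∀f ¬J(f)) ∨ (∃a ∀c (¬J(a) ∨ J(c))) ∨ (∃e N(e))
Finally move all quantifiers to the prefix:
  ∀f ∃a ∀c ∃e (¬J(f) ∨ ¬J(a) ∨ J(c) ∨ N(e))

∀f ∃a ∀c ∃e (¬J(f) ∨ ¬J(a) ∨ J(c) ∨ N(e))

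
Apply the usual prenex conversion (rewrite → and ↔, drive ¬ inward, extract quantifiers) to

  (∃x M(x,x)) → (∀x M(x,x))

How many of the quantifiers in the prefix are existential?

0

Rewrite implications/biconditionals: A → B as ¬A ∨ B.
  ¬(∃x M(x,x)) ∨ (∀x M(x,x))
Drive negations inward (¬∀x A ≡ ∃x ¬A, ¬∃x A ≡ ∀x ¬A, De Morgan for ∧/∨):
  (∀x ¬M(x,x)) ∨ (∀x M(x,x))
Standardize variables apart so no two quantifiers bind the same name: x↦w.
  (∀x ¬M(x,x)) ∨ (∀w M(w,w))
Extract every quantifier outward, since the variables are now distinct and don't occur free across branches:
  ∀x ∀w (¬M(x,x) ∨ M(w,w))
The prefix is ∀x ∀w: 2 universal, 0 existential.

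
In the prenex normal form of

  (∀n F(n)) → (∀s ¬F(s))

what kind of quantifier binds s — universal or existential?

Rewrite implications/biconditionals: A → B as ¬A ∨ B.
  ¬(∀n F(n)) ∨ (∀s ¬F(s))
Push ¬ through the quantifiers and connectives to reach negation normal form:
  (∃n ¬F(n)) ∨ (∀s ¬F(s))
Extract every quantifier outward, since the variables are now distinct and don't occur free across branches:
  ∃n ∀s (¬F(n) ∨ ¬F(s))
The quantifier ∀s sits under an even number of negations (counting the antecedent side of each →), so it remains universal.

universal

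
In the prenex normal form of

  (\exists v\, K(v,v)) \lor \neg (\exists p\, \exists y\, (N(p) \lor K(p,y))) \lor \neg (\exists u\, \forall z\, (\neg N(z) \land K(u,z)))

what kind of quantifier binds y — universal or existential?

Drive negations inward (¬∀x A ≡ ∃x ¬A, ¬∃x A ≡ ∀x ¬A, De Morgan for ∧/∨):
  (\exists v\, K(v,v)) \lor (\forall p\, \forall y\, (\neg N(p) \land \neg K(p,y))) \lor (\forall u\, \exists z\, (N(z) \lor \neg K(u,z)))
All bound variables are already distinct, so no renaming is needed.
Finally move all quantifiers to the prefix:
  \exists v\, \forall p\, \forall y\, \forall u\, \exists z\, (K(v,v) \lor \neg N(p) \land \neg K(p,y) \lor N(z) \lor \neg K(u,z))
The quantifier \exists y sits under an odd number of negations, so it flips to \forall y.

universal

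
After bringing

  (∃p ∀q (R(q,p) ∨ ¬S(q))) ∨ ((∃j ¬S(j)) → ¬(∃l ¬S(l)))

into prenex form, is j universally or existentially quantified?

Rewrite implications/biconditionals: A → B as ¬A ∨ B.
  (∃p ∀q (R(q,p) ∨ ¬S(q))) ∨ ¬(∃j ¬S(j)) ∨ ¬(∃l ¬S(l))
Drive negations inward (¬∀x A ≡ ∃x ¬A, ¬∃x A ≡ ∀x ¬A, De Morgan for ∧/∨):
  (∃p ∀q (R(q,p) ∨ ¬S(q))) ∨ (∀j S(j)) ∨ (∀l S(l))
All bound variables are already distinct, so no renaming is needed.
Finally move all quantifiers to the prefix:
  ∃p ∀q ∀j ∀l (R(q,p) ∨ ¬S(q) ∨ S(j) ∨ S(l))
The quantifier ∃j sits under an odd number of negations (counting the antecedent side of each →), so it flips to ∀j.

universal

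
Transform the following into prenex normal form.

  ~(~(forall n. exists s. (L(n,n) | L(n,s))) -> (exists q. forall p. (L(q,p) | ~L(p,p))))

Rewrite implications/biconditionals: A → B as ¬A ∨ B.
  ~(~~(forall n. exists s. (L(n,n) | L(n,s))) | (exists q. forall p. (L(q,p) | ~L(p,p))))
Push ¬ through the quantifiers and connectives to reach negation normal form:
  (exists n. forall s. (~L(n,n) & ~L(n,s))) & (forall q. exists p. (~L(q,p) & L(p,p)))
Pull the quantifiers to the front (each side's bound variable is not free in the other side):
  exists n. forall s. forall q. exists p. (~L(n,n) & ~L(n,s) & ~L(q,p) & L(p,p))

exists n. forall s. forall q. exists p. (~L(n,n) & ~L(n,s) & ~L(q,p) & L(p,p))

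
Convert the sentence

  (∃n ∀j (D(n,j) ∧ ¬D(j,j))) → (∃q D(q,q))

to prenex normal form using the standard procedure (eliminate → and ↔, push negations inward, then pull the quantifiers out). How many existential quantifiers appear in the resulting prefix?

2

First replace A → B with ¬A ∨ B.
  ¬(∃n ∀j (D(n,j) ∧ ¬D(j,j))) ∨ (∃q D(q,q))
Drive negations inward (¬∀x A ≡ ∃x ¬A, ¬∃x A ≡ ∀x ¬A, De Morgan for ∧/∨):
  (∀n ∃j (¬D(n,j) ∨ D(j,j))) ∨ (∃q D(q,q))
Extract every quantifier outward, since the variables are now distinct and don't occur free across branches:
  ∀n ∃j ∃q (¬D(n,j) ∨ D(j,j) ∨ D(q,q))
The prefix is ∀n ∃j ∃q: 1 universal, 2 existential.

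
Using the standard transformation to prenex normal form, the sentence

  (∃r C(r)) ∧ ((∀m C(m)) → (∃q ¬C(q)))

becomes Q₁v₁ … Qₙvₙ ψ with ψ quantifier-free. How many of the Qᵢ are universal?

0

First replace A → B with ¬A ∨ B.
  (∃r C(r)) ∧ (¬(∀m C(m)) ∨ (∃q ¬C(q)))
Push ¬ through the quantifiers and connectives to reach negation normal form:
  (∃r C(r)) ∧ ((∃m ¬C(m)) ∨ (∃q ¬C(q)))
All bound variables are already distinct, so no renaming is needed.
Pull the quantifiers to the front (each side's bound variable is not free in the other side):
  ∃r ∃m ∃q (C(r) ∧ (¬C(m) ∨ ¬C(q)))
The prefix is ∃r ∃m ∃q: 0 universal, 3 existential.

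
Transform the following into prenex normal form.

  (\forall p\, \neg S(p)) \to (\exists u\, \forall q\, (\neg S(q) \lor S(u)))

Eliminate → and ↔ using ¬ and ∨.
  \neg (\forall p\, \neg S(p)) \lor (\exists u\, \forall q\, (\neg S(q) \lor S(u)))
Move each ¬ inward, flipping quantifiers it crosses:
  (\exists p\, S(p)) \lor (\exists u\, \forall q\, (\neg S(q) \lor S(u)))
Extract every quantifier outward, since the variables are now distinct and don't occur free across branches:
  \exists p\, \exists u\, \forall q\, (S(p) \lor \neg S(q) \lor S(u))

\exists p\, \exists u\, \forall q\, (S(p) \lor \neg S(q) \lor S(u))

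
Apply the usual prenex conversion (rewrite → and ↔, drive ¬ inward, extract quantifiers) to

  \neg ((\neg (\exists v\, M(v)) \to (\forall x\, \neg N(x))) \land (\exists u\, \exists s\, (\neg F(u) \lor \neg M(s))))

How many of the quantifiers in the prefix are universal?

3

Eliminate → and ↔ using ¬ and ∨.
  \neg ((\neg \neg (\exists v\, M(v)) \lor (\forall x\, \neg N(x))) \land (\exists u\, \exists s\, (\neg F(u) \lor \neg M(s))))
Push ¬ through the quantifiers and connectives to reach negation normal form:
  (\forall v\, \neg M(v)) \land (\exists x\, N(x)) \lor (\forall u\, \forall s\, (F(u) \land M(s)))
Extract every quantifier outward, since the variables are now distinct and don't occur free across branches:
  \forall v\, \exists x\, \forall u\, \forall s\, (\neg M(v) \land N(x) \lor F(u) \land M(s))
The prefix is \forall v \exists x \forall u \forall s: 3 universal, 1 existential.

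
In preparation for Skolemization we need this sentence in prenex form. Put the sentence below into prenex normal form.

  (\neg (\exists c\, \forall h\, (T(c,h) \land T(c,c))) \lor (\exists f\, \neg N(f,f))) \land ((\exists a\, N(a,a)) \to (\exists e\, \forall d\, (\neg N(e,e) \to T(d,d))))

First replace A → B with ¬A ∨ B.
  (\neg (\exists c\, \forall h\, (T(c,h) \land T(c,c))) \lor (\exists f\, \neg N(f,f))) \land (\neg (\exists a\, N(a,a)) \lor (\exists e\, \forall d\, (\neg \neg N(e,e) \lor T(d,d))))
Drive negations inward (¬∀x A ≡ ∃x ¬A, ¬∃x A ≡ ∀x ¬A, De Morgan for ∧/∨):
  ((\forall c\, \exists h\, (\neg T(c,h) \lor \neg T(c,c))) \lor (\exists f\, \neg N(f,f))) \land ((\forall a\, \neg N(a,a)) \lor (\exists e\, \forall d\, (N(e,e) \lor T(d,d))))
All bound variables are already distinct, so no renaming is needed.
Extract every quantifier outward, since the variables are now distinct and don't occur free across branches:
  \forall c\, \exists h\, \exists f\, \forall a\, \exists e\, \forall d\, ((\neg T(c,h) \lor \neg T(c,c) \lor \neg N(f,f)) \land (\neg N(a,a) \lor N(e,e) \lor T(d,d)))

\forall c\, \exists h\, \exists f\, \forall a\, \exists e\, \forall d\, ((\neg T(c,h) \lor \neg T(c,c) \lor \neg N(f,f)) \land (\neg N(a,a) \lor N(e,e) \lor T(d,d)))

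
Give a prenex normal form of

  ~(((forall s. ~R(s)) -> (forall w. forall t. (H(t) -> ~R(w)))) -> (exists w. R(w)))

exists s. forall w. forall t. forall u. ((R(s) | ~H(t) | ~R(w)) & ~R(u))

Rewrite implications/biconditionals: A → B as ¬A ∨ B.
  ~(~(~(forall s. ~R(s)) | (forall w. forall t. (~H(t) | ~R(w)))) | (exists w. R(w)))
Move each ¬ inward, flipping quantifiers it crosses:
  ((exists s. R(s)) | (forall w. forall t. (~H(t) | ~R(w)))) & (forall w. ~R(w))
Give each quantifier a distinct variable: w↦u.
  ((exists s. R(s)) | (forall w. forall t. (~H(t) | ~R(w)))) & (forall u. ~R(u))
Pull the quantifiers to the front (each side's bound variable is not free in the other side):
  exists s. forall w. forall t. forall u. ((R(s) | ~H(t) | ~R(w)) & ~R(u))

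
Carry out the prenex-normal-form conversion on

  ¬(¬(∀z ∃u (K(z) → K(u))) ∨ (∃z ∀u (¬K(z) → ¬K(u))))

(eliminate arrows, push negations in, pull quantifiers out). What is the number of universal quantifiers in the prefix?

Eliminate → and ↔ using ¬ and ∨.
  ¬(¬(∀z ∃u (¬K(z) ∨ K(u))) ∨ (∃z ∀u (¬¬K(z) ∨ ¬K(u))))
Drive negations inward (¬∀x A ≡ ∃x ¬A, ¬∃x A ≡ ∀x ¬A, De Morgan for ∧/∨):
  (∀z ∃u (¬K(z) ∨ K(u))) ∧ (∀z ∃u (¬K(z) ∧ K(u)))
Rename bound variables to avoid capture: z↦x1, u↦v1.
  (∀z ∃u (¬K(z) ∨ K(u))) ∧ (∀x1 ∃v1 (¬K(x1) ∧ K(v1)))
Pull the quantifiers to the front (each side's bound variable is not free in the other side):
  ∀z ∃u ∀x1 ∃v1 ((¬K(z) ∨ K(u)) ∧ ¬K(x1) ∧ K(v1))
The prefix is ∀z ∃u ∀x1 ∃v1: 2 universal, 2 existential.

2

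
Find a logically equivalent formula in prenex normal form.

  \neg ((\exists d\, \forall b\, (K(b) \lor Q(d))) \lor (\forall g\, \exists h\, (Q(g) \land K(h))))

Drive negations inward (¬∀x A ≡ ∃x ¬A, ¬∃x A ≡ ∀x ¬A, De Morgan for ∧/∨):
  (\forall d\, \exists b\, (\neg K(b) \land \neg Q(d))) \land (\exists g\, \forall h\, (\neg Q(g) \lor \neg K(h)))
All bound variables are already distinct, so no renaming is needed.
Finally move all quantifiers to the prefix:
  \forall d\, \exists b\, \exists g\, \forall h\, (\neg K(b) \land \neg Q(d) \land (\neg Q(g) \lor \neg K(h)))

\forall d\, \exists b\, \exists g\, \forall h\, (\neg K(b) \land \neg Q(d) \land (\neg Q(g) \lor \neg K(h)))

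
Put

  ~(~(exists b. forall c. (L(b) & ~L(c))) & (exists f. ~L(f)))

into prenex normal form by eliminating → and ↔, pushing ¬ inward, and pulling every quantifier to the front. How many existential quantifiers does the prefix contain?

1

Push ¬ through the quantifiers and connectives to reach negation normal form:
  (exists b. forall c. (L(b) & ~L(c))) | (forall f. L(f))
All bound variables are already distinct, so no renaming is needed.
Finally move all quantifiers to the prefix:
  exists b. forall c. forall f. (L(b) & ~L(c) | L(f))
The prefix is exists b forall c forall f: 2 universal, 1 existential.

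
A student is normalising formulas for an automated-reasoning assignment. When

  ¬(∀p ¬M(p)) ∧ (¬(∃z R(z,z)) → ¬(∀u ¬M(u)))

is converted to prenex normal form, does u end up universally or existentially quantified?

existential

First replace A → B with ¬A ∨ B.
  ¬(∀p ¬M(p)) ∧ (¬¬(∃z R(z,z)) ∨ ¬(∀u ¬M(u)))
Drive negations inward (¬∀x A ≡ ∃x ¬A, ¬∃x A ≡ ∀x ¬A, De Morgan for ∧/∨):
  (∃p M(p)) ∧ ((∃z R(z,z)) ∨ (∃u M(u)))
All bound variables are already distinct, so no renaming is needed.
Finally move all quantifiers to the prefix:
  ∃p ∃z ∃u (M(p) ∧ (R(z,z) ∨ M(u)))
The quantifier ∀u sits under an odd number of negations (counting the antecedent side of each →), so it flips to ∃u.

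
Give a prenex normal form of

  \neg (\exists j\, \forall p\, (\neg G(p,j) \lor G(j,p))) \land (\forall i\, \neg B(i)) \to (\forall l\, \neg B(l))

\exists j\, \forall p\, \exists i\, \forall l\, (\neg G(p,j) \lor G(j,p) \lor B(i) \lor \neg B(l))

First replace A → B with ¬A ∨ B.
  \neg (\neg (\exists j\, \forall p\, (\neg G(p,j) \lor G(j,p))) \land (\forall i\, \neg B(i))) \lor (\forall l\, \neg B(l))
Move each ¬ inward, flipping quantifiers it crosses:
  (\exists j\, \forall p\, (\neg G(p,j) \lor G(j,p))) \lor (\exists i\, B(i)) \lor (\forall l\, \neg B(l))
All bound variables are already distinct, so no renaming is needed.
Finally move all quantifiers to the prefix:
  \exists j\, \forall p\, \exists i\, \forall l\, (\neg G(p,j) \lor G(j,p) \lor B(i) \lor \neg B(l))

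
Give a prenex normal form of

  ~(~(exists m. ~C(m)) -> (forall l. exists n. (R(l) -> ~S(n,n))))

forall m. exists l. forall n. (C(m) & R(l) & S(n,n))

First replace A → B with ¬A ∨ B.
  ~(~~(exists m. ~C(m)) | (forall l. exists n. (~R(l) | ~S(n,n))))
Drive negations inward (¬∀x A ≡ ∃x ¬A, ¬∃x A ≡ ∀x ¬A, De Morgan for ∧/∨):
  (forall m. C(m)) & (exists l. forall n. (R(l) & S(n,n)))
All bound variables are already distinct, so no renaming is needed.
Pull the quantifiers to the front (each side's bound variable is not free in the other side):
  forall m. exists l. forall n. (C(m) & R(l) & S(n,n))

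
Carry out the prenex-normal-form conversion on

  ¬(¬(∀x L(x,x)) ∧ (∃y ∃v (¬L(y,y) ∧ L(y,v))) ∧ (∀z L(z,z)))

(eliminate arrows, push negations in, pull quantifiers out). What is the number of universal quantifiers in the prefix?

3

Push ¬ through the quantifiers and connectives to reach negation normal form:
  (∀x L(x,x)) ∨ (∀y ∀v (L(y,y) ∨ ¬L(y,v))) ∨ (∃z ¬L(z,z))
Extract every quantifier outward, since the variables are now distinct and don't occur free across branches:
  ∀x ∀y ∀v ∃z (L(x,x) ∨ L(y,y) ∨ ¬L(y,v) ∨ ¬L(z,z))
The prefix is ∀x ∀y ∀v ∃z: 3 universal, 1 existential.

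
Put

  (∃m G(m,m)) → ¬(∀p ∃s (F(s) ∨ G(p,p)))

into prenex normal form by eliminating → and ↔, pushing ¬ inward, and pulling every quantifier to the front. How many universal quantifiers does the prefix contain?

2

Rewrite implications/biconditionals: A → B as ¬A ∨ B.
  ¬(∃m G(m,m)) ∨ ¬(∀p ∃s (F(s) ∨ G(p,p)))
Drive negations inward (¬∀x A ≡ ∃x ¬A, ¬∃x A ≡ ∀x ¬A, De Morgan for ∧/∨):
  (∀m ¬G(m,m)) ∨ (∃p ∀s (¬F(s) ∧ ¬G(p,p)))
All bound variables are already distinct, so no renaming is needed.
Pull the quantifiers to the front (each side's bound variable is not free in the other side):
  ∀m ∃p ∀s (¬G(m,m) ∨ ¬F(s) ∧ ¬G(p,p))
The prefix is ∀m ∃p ∀s: 2 universal, 1 existential.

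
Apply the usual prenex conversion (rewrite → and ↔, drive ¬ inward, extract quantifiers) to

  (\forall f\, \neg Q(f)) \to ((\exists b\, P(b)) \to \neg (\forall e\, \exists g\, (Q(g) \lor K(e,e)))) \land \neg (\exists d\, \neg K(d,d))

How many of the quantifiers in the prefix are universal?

3

Rewrite implications/biconditionals: A → B as ¬A ∨ B.
  \neg (\forall f\, \neg Q(f)) \lor (\neg (\exists b\, P(b)) \lor \neg (\forall e\, \exists g\, (Q(g) \lor K(e,e)))) \land \neg (\exists d\, \neg K(d,d))
Move each ¬ inward, flipping quantifiers it crosses:
  (\exists f\, Q(f)) \lor ((\forall b\, \neg P(b)) \lor (\exists e\, \forall g\, (\neg Q(g) \land \neg K(e,e)))) \land (\forall d\, K(d,d))
All bound variables are already distinct, so no renaming is needed.
Pull the quantifiers to the front (each side's bound variable is not free in the other side):
  \exists f\, \forall b\, \exists e\, \forall g\, \forall d\, (Q(f) \lor (\neg P(b) \lor \neg Q(g) \land \neg K(e,e)) \land K(d,d))
The prefix is \exists f \forall b \exists e \forall g \forall d: 3 universal, 2 existential.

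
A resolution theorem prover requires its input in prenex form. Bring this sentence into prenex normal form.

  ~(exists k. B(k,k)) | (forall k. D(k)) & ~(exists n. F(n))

Move each ¬ inward, flipping quantifiers it crosses:
  (forall k. ~B(k,k)) | (forall k. D(k)) & (forall n. ~F(n))
Rename bound variables to avoid capture: k↦q.
  (forall k. ~B(k,k)) | (forall q. D(q)) & (forall n. ~F(n))
Extract every quantifier outward, since the variables are now distinct and don't occur free across branches:
  forall k. forall q. forall n. (~B(k,k) | D(q) & ~F(n))

forall k. forall q. forall n. (~B(k,k) | D(q) & ~F(n))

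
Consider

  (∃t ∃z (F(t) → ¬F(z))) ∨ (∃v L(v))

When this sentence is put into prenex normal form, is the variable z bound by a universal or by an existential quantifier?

Rewrite implications/biconditionals: A → B as ¬A ∨ B.
  (∃t ∃z (¬F(t) ∨ ¬F(z))) ∨ (∃v L(v))
All bound variables are already distinct, so no renaming is needed.
Extract every quantifier outward, since the variables are now distinct and don't occur free across branches:
  ∃t ∃z ∃v (¬F(t) ∨ ¬F(z) ∨ L(v))
The quantifier ∃z sits under an even number of negations (counting the antecedent side of each →), so it remains existential.

existential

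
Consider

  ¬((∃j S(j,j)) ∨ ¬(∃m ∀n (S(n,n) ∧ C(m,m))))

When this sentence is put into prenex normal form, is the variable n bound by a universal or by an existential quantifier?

universal

Move each ¬ inward, flipping quantifiers it crosses:
  (∀j ¬S(j,j)) ∧ (∃m ∀n (S(n,n) ∧ C(m,m)))
Finally move all quantifiers to the prefix:
  ∀j ∃m ∀n (¬S(j,j) ∧ S(n,n) ∧ C(m,m))
The quantifier ∀n sits under an even number of negations, so it remains universal.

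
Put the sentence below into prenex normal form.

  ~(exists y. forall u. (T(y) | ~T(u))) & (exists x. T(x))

forall y. exists u. exists x. (~T(y) & T(u) & T(x))

Drive negations inward (¬∀x A ≡ ∃x ¬A, ¬∃x A ≡ ∀x ¬A, De Morgan for ∧/∨):
  (forall y. exists u. (~T(y) & T(u))) & (exists x. T(x))
Pull the quantifiers to the front (each side's bound variable is not free in the other side):
  forall y. exists u. exists x. (~T(y) & T(u) & T(x))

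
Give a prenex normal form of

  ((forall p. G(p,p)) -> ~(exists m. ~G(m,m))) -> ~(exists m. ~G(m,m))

forall p. exists m. forall y. (G(p,p) & ~G(m,m) | G(y,y))

Rewrite implications/biconditionals: A → B as ¬A ∨ B.
  ~(~(forall p. G(p,p)) | ~(exists m. ~G(m,m))) | ~(exists m. ~G(m,m))
Move each ¬ inward, flipping quantifiers it crosses:
  (forall p. G(p,p)) & (exists m. ~G(m,m)) | (forall m. G(m,m))
Standardize variables apart so no two quantifiers bind the same name: m↦y.
  (forall p. G(p,p)) & (exists m. ~G(m,m)) | (forall y. G(y,y))
Finally move all quantifiers to the prefix:
  forall p. exists m. forall y. (G(p,p) & ~G(m,m) | G(y,y))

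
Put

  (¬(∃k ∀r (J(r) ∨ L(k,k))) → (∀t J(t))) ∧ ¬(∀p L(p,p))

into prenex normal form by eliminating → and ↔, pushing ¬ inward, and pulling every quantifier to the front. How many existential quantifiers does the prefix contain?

2

Rewrite implications/biconditionals: A → B as ¬A ∨ B.
  (¬¬(∃k ∀r (J(r) ∨ L(k,k))) ∨ (∀t J(t))) ∧ ¬(∀p L(p,p))
Move each ¬ inward, flipping quantifiers it crosses:
  ((∃k ∀r (J(r) ∨ L(k,k))) ∨ (∀t J(t))) ∧ (∃p ¬L(p,p))
All bound variables are already distinct, so no renaming is needed.
Finally move all quantifiers to the prefix:
  ∃k ∀r ∀t ∃p ((J(r) ∨ L(k,k) ∨ J(t)) ∧ ¬L(p,p))
The prefix is ∃k ∀r ∀t ∃p: 2 universal, 2 existential.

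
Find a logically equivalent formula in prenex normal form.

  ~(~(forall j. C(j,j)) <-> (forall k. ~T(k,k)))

First replace A → B with ¬A ∨ B; A ↔ B as (¬A ∨ B) ∧ (¬B ∨ A).
  ~((~~(forall j. C(j,j)) | (forall k. ~T(k,k))) & (~(forall k. ~T(k,k)) | ~(forall j. C(j,j))))
Push ¬ through the quantifiers and connectives to reach negation normal form:
  (exists j. ~C(j,j)) & (exists k. T(k,k)) | (forall k. ~T(k,k)) & (forall j. C(j,j))
Standardize variables apart so no two quantifiers bind the same name: k↦b, j↦a.
  (exists j. ~C(j,j)) & (exists k. T(k,k)) | (forall b. ~T(b,b)) & (forall a. C(a,a))
Pull the quantifiers to the front (each side's bound variable is not free in the other side):
  exists j. exists k. forall b. forall a. (~C(j,j) & T(k,k) | ~T(b,b) & C(a,a))

exists j. exists k. forall b. forall a. (~C(j,j) & T(k,k) | ~T(b,b) & C(a,a))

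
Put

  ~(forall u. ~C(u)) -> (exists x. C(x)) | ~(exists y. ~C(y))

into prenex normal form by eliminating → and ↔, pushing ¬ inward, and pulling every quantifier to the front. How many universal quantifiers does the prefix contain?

2

Rewrite implications/biconditionals: A → B as ¬A ∨ B.
  ~~(forall u. ~C(u)) | (exists x. C(x)) | ~(exists y. ~C(y))
Move each ¬ inward, flipping quantifiers it crosses:
  (forall u. ~C(u)) | (exists x. C(x)) | (forall y. C(y))
All bound variables are already distinct, so no renaming is needed.
Finally move all quantifiers to the prefix:
  forall u. exists x. forall y. (~C(u) | C(x) | C(y))
The prefix is forall u exists x forall y: 2 universal, 1 existential.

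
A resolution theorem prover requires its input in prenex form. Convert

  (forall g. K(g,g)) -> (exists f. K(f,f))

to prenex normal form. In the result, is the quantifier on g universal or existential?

existential

Eliminate → and ↔ using ¬ and ∨.
  ~(forall g. K(g,g)) | (exists f. K(f,f))
Move each ¬ inward, flipping quantifiers it crosses:
  (exists g. ~K(g,g)) | (exists f. K(f,f))
All bound variables are already distinct, so no renaming is needed.
Pull the quantifiers to the front (each side's bound variable is not free in the other side):
  exists g. exists f. (~K(g,g) | K(f,f))
The quantifier forall g sits under an odd number of negations (counting the antecedent side of each →), so it flips to exists g.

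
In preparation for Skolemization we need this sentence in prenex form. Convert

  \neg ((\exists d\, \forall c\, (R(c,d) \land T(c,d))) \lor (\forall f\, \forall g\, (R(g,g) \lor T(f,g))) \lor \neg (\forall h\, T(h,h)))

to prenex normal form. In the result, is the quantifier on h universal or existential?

universal

Drive negations inward (¬∀x A ≡ ∃x ¬A, ¬∃x A ≡ ∀x ¬A, De Morgan for ∧/∨):
  (\forall d\, \exists c\, (\neg R(c,d) \lor \neg T(c,d))) \land (\exists f\, \exists g\, (\neg R(g,g) \land \neg T(f,g))) \land (\forall h\, T(h,h))
Pull the quantifiers to the front (each side's bound variable is not free in the other side):
  \forall d\, \exists c\, \exists f\, \exists g\, \forall h\, ((\neg R(c,d) \lor \neg T(c,d)) \land \neg R(g,g) \land \neg T(f,g) \land T(h,h))
The quantifier \forall h sits under an even number of negations, so it remains universal.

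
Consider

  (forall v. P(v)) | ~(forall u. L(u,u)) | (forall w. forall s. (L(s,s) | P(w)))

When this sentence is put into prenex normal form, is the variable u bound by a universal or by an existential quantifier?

Drive negations inward (¬∀x A ≡ ∃x ¬A, ¬∃x A ≡ ∀x ¬A, De Morgan for ∧/∨):
  (forall v. P(v)) | (exists u. ~L(u,u)) | (forall w. forall s. (L(s,s) | P(w)))
Finally move all quantifiers to the prefix:
  forall v. exists u. forall w. forall s. (P(v) | ~L(u,u) | L(s,s) | P(w))
The quantifier forall u sits under an odd number of negations, so it flips to exists u.

existential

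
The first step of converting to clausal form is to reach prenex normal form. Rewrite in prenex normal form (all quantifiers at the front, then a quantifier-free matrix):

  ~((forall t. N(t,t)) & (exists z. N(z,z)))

exists t. forall z. (~N(t,t) | ~N(z,z))

Drive negations inward (¬∀x A ≡ ∃x ¬A, ¬∃x A ≡ ∀x ¬A, De Morgan for ∧/∨):
  (exists t. ~N(t,t)) | (forall z. ~N(z,z))
All bound variables are already distinct, so no renaming is needed.
Finally move all quantifiers to the prefix:
  exists t. forall z. (~N(t,t) | ~N(z,z))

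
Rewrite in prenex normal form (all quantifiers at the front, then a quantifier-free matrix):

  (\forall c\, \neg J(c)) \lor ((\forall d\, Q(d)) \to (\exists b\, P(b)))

\forall c\, \exists d\, \exists b\, (\neg J(c) \lor \neg Q(d) \lor P(b))

Rewrite implications/biconditionals: A → B as ¬A ∨ B.
  (\forall c\, \neg J(c)) \lor \neg (\forall d\, Q(d)) \lor (\exists b\, P(b))
Push ¬ through the quantifiers and connectives to reach negation normal form:
  (\forall c\, \neg J(c)) \lor (\exists d\, \neg Q(d)) \lor (\exists b\, P(b))
All bound variables are already distinct, so no renaming is needed.
Pull the quantifiers to the front (each side's bound variable is not free in the other side):
  \forall c\, \exists d\, \exists b\, (\neg J(c) \lor \neg Q(d) \lor P(b))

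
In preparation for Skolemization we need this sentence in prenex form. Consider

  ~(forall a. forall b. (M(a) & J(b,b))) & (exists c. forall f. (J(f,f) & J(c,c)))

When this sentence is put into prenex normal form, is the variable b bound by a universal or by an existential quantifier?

Drive negations inward (¬∀x A ≡ ∃x ¬A, ¬∃x A ≡ ∀x ¬A, De Morgan for ∧/∨):
  (exists a. exists b. (~M(a) | ~J(b,b))) & (exists c. forall f. (J(f,f) & J(c,c)))
All bound variables are already distinct, so no renaming is needed.
Pull the quantifiers to the front (each side's bound variable is not free in the other side):
  exists a. exists b. exists c. forall f. ((~M(a) | ~J(b,b)) & J(f,f) & J(c,c))
The quantifier forall b sits under an odd number of negations, so it flips to exists b.

existential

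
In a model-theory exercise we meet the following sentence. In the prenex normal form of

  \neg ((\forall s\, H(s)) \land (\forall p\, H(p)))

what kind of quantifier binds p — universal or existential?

Move each ¬ inward, flipping quantifiers it crosses:
  (\exists s\, \neg H(s)) \lor (\exists p\, \neg H(p))
Finally move all quantifiers to the prefix:
  \exists s\, \exists p\, (\neg H(s) \lor \neg H(p))
The quantifier \forall p sits under an odd number of negations, so it flips to \exists p.

existential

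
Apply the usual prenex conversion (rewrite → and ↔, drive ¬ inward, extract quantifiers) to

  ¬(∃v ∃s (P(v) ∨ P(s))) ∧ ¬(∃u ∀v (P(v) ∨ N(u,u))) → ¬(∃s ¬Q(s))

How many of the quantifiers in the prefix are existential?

Rewrite implications/biconditionals: A → B as ¬A ∨ B.
  ¬(¬(∃v ∃s (P(v) ∨ P(s))) ∧ ¬(∃u ∀v (P(v) ∨ N(u,u)))) ∨ ¬(∃s ¬Q(s))
Move each ¬ inward, flipping quantifiers it crosses:
  (∃v ∃s (P(v) ∨ P(s))) ∨ (∃u ∀v (P(v) ∨ N(u,u))) ∨ (∀s Q(s))
Give each quantifier a distinct variable: v↦t, s↦y1.
  (∃v ∃s (P(v) ∨ P(s))) ∨ (∃u ∀t (P(t) ∨ N(u,u))) ∨ (∀y1 Q(y1))
Finally move all quantifiers to the prefix:
  ∃v ∃s ∃u ∀t ∀y1 (P(v) ∨ P(s) ∨ P(t) ∨ N(u,u) ∨ Q(y1))
The prefix is ∃v ∃s ∃u ∀t ∀y1: 2 universal, 3 existential.

3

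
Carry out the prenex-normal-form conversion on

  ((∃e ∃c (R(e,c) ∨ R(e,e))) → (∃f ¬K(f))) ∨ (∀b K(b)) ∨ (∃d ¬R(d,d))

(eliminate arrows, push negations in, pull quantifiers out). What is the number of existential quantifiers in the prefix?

Rewrite implications/biconditionals: A → B as ¬A ∨ B.
  ¬(∃e ∃c (R(e,c) ∨ R(e,e))) ∨ (∃f ¬K(f)) ∨ (∀b K(b)) ∨ (∃d ¬R(d,d))
Push ¬ through the quantifiers and connectives to reach negation normal form:
  (∀e ∀c (¬R(e,c) ∧ ¬R(e,e))) ∨ (∃f ¬K(f)) ∨ (∀b K(b)) ∨ (∃d ¬R(d,d))
Extract every quantifier outward, since the variables are now distinct and don't occur free across branches:
  ∀e ∀c ∃f ∀b ∃d (¬R(e,c) ∧ ¬R(e,e) ∨ ¬K(f) ∨ K(b) ∨ ¬R(d,d))
The prefix is ∀e ∀c ∃f ∀b ∃d: 3 universal, 2 existential.

2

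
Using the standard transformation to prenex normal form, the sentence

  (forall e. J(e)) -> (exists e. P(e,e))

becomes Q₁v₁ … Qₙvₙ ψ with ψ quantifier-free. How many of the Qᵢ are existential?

2

Rewrite implications/biconditionals: A → B as ¬A ∨ B.
  ~(forall e. J(e)) | (exists e. P(e,e))
Push ¬ through the quantifiers and connectives to reach negation normal form:
  (exists e. ~J(e)) | (exists e. P(e,e))
Give each quantifier a distinct variable: e↦w1.
  (exists e. ~J(e)) | (exists w1. P(w1,w1))
Finally move all quantifiers to the prefix:
  exists e. exists w1. (~J(e) | P(w1,w1))
The prefix is exists e exists w1: 0 universal, 2 existential.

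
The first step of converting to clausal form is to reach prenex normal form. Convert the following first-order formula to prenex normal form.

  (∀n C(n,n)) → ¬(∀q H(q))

∃n ∃q (¬C(n,n) ∨ ¬H(q))

Rewrite implications/biconditionals: A → B as ¬A ∨ B.
  ¬(∀n C(n,n)) ∨ ¬(∀q H(q))
Push ¬ through the quantifiers and connectives to reach negation normal form:
  (∃n ¬C(n,n)) ∨ (∃q ¬H(q))
Pull the quantifiers to the front (each side's bound variable is not free in the other side):
  ∃n ∃q (¬C(n,n) ∨ ¬H(q))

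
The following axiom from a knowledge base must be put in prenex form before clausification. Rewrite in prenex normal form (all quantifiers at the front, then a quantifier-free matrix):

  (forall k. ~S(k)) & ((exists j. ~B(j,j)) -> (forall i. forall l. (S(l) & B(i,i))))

First replace A → B with ¬A ∨ B.
  (forall k. ~S(k)) & (~(exists j. ~B(j,j)) | (forall i. forall l. (S(l) & B(i,i))))
Push ¬ through the quantifiers and connectives to reach negation normal form:
  (forall k. ~S(k)) & ((forall j. B(j,j)) | (forall i. forall l. (S(l) & B(i,i))))
Pull the quantifiers to the front (each side's bound variable is not free in the other side):
  forall k. forall j. forall i. forall l. (~S(k) & (B(j,j) | S(l) & B(i,i)))

forall k. forall j. forall i. forall l. (~S(k) & (B(j,j) | S(l) & B(i,i)))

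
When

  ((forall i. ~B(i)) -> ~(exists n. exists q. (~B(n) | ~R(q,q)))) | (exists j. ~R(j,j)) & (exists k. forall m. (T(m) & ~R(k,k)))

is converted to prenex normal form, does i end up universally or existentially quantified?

Eliminate → and ↔ using ¬ and ∨.
  ~(forall i. ~B(i)) | ~(exists n. exists q. (~B(n) | ~R(q,q))) | (exists j. ~R(j,j)) & (exists k. forall m. (T(m) & ~R(k,k)))
Push ¬ through the quantifiers and connectives to reach negation normal form:
  (exists i. B(i)) | (forall n. forall q. (B(n) & R(q,q))) | (exists j. ~R(j,j)) & (exists k. forall m. (T(m) & ~R(k,k)))
All bound variables are already distinct, so no renaming is needed.
Pull the quantifiers to the front (each side's bound variable is not free in the other side):
  exists i. forall n. forall q. exists j. exists k. forall m. (B(i) | B(n) & R(q,q) | ~R(j,j) & T(m) & ~R(k,k))
The quantifier forall i sits under an odd number of negations (counting the antecedent side of each →), so it flips to exists i.

existential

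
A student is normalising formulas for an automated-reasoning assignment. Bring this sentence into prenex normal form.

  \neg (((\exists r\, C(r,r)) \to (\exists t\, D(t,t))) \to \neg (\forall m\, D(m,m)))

\forall r\, \exists t\, \forall m\, ((\neg C(r,r) \lor D(t,t)) \land D(m,m))

Rewrite implications/biconditionals: A → B as ¬A ∨ B.
  \neg (\neg (\neg (\exists r\, C(r,r)) \lor (\exists t\, D(t,t))) \lor \neg (\forall m\, D(m,m)))
Move each ¬ inward, flipping quantifiers it crosses:
  ((\forall r\, \neg C(r,r)) \lor (\exists t\, D(t,t))) \land (\forall m\, D(m,m))
Extract every quantifier outward, since the variables are now distinct and don't occur free across branches:
  \forall r\, \exists t\, \forall m\, ((\neg C(r,r) \lor D(t,t)) \land D(m,m))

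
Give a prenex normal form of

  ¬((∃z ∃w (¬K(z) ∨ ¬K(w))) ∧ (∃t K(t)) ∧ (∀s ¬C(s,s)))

Move each ¬ inward, flipping quantifiers it crosses:
  (∀z ∀w (K(z) ∧ K(w))) ∨ (∀t ¬K(t)) ∨ (∃s C(s,s))
Pull the quantifiers to the front (each side's bound variable is not free in the other side):
  ∀z ∀w ∀t ∃s (K(z) ∧ K(w) ∨ ¬K(t) ∨ C(s,s))

∀z ∀w ∀t ∃s (K(z) ∧ K(w) ∨ ¬K(t) ∨ C(s,s))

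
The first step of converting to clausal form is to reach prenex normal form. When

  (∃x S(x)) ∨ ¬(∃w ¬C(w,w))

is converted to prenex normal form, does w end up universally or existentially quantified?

universal

Drive negations inward (¬∀x A ≡ ∃x ¬A, ¬∃x A ≡ ∀x ¬A, De Morgan for ∧/∨):
  (∃x S(x)) ∨ (∀w C(w,w))
Extract every quantifier outward, since the variables are now distinct and don't occur free across branches:
  ∃x ∀w (S(x) ∨ C(w,w))
The quantifier ∃w sits under an odd number of negations, so it flips to ∀w.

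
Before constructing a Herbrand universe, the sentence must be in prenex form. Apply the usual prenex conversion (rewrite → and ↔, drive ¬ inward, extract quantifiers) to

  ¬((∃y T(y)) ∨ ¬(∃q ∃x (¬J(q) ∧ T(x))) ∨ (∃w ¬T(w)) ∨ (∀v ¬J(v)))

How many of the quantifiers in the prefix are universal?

Move each ¬ inward, flipping quantifiers it crosses:
  (∀y ¬T(y)) ∧ (∃q ∃x (¬J(q) ∧ T(x))) ∧ (∀w T(w)) ∧ (∃v J(v))
Extract every quantifier outward, since the variables are now distinct and don't occur free across branches:
  ∀y ∃q ∃x ∀w ∃v (¬T(y) ∧ ¬J(q) ∧ T(x) ∧ T(w) ∧ J(v))
The prefix is ∀y ∃q ∃x ∀w ∃v: 2 universal, 3 existential.

2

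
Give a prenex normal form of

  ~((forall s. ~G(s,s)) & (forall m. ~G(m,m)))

exists s. exists m. (G(s,s) | G(m,m))

Move each ¬ inward, flipping quantifiers it crosses:
  (exists s. G(s,s)) | (exists m. G(m,m))
Finally move all quantifiers to the prefix:
  exists s. exists m. (G(s,s) | G(m,m))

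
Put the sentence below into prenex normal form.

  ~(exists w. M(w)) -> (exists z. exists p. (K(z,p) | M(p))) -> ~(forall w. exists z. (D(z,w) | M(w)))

exists w. forall z. forall p. exists t. forall v1. (M(w) | ~K(z,p) & ~M(p) | ~D(v1,t) & ~M(t))

First replace A → B with ¬A ∨ B.
  ~~(exists w. M(w)) | ~(exists z. exists p. (K(z,p) | M(p))) | ~(forall w. exists z. (D(z,w) | M(w)))
Push ¬ through the quantifiers and connectives to reach negation normal form:
  (exists w. M(w)) | (forall z. forall p. (~K(z,p) & ~M(p))) | (exists w. forall z. (~D(z,w) & ~M(w)))
Give each quantifier a distinct variable: w↦t, z↦v1.
  (exists w. M(w)) | (forall z. forall p. (~K(z,p) & ~M(p))) | (exists t. forall v1. (~D(v1,t) & ~M(t)))
Extract every quantifier outward, since the variables are now distinct and don't occur free across branches:
  exists w. forall z. forall p. exists t. forall v1. (M(w) | ~K(z,p) & ~M(p) | ~D(v1,t) & ~M(t))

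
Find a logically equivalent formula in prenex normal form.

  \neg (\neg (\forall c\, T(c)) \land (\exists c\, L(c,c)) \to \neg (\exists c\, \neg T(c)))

\exists c\, \exists v\, \exists z1\, (\neg T(c) \land L(v,v) \land \neg T(z1))

Eliminate → and ↔ using ¬ and ∨.
  \neg (\neg (\neg (\forall c\, T(c)) \land (\exists c\, L(c,c))) \lor \neg (\exists c\, \neg T(c)))
Move each ¬ inward, flipping quantifiers it crosses:
  (\exists c\, \neg T(c)) \land (\exists c\, L(c,c)) \land (\exists c\, \neg T(c))
Rename bound variables to avoid capture: c↦v, c↦z1.
  (\exists c\, \neg T(c)) \land (\exists v\, L(v,v)) \land (\exists z1\, \neg T(z1))
Extract every quantifier outward, since the variables are now distinct and don't occur free across branches:
  \exists c\, \exists v\, \exists z1\, (\neg T(c) \land L(v,v) \land \neg T(z1))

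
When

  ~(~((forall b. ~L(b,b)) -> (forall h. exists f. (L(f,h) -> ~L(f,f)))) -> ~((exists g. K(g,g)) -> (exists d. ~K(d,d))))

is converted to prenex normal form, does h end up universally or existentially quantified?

Rewrite implications/biconditionals: A → B as ¬A ∨ B.
  ~(~~(~(forall b. ~L(b,b)) | (forall h. exists f. (~L(f,h) | ~L(f,f)))) | ~(~(exists g. K(g,g)) | (exists d. ~K(d,d))))
Push ¬ through the quantifiers and connectives to reach negation normal form:
  (forall b. ~L(b,b)) & (exists h. forall f. (L(f,h) & L(f,f))) & ((forall g. ~K(g,g)) | (exists d. ~K(d,d)))
All bound variables are already distinct, so no renaming is needed.
Finally move all quantifiers to the prefix:
  forall b. exists h. forall f. forall g. exists d. (~L(b,b) & L(f,h) & L(f,f) & (~K(g,g) | ~K(d,d)))
The quantifier forall h sits under an odd number of negations (counting the antecedent side of each →), so it flips to exists h.

existential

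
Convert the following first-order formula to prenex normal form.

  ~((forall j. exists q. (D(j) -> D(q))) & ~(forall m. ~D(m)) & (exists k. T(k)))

Rewrite implications/biconditionals: A → B as ¬A ∨ B.
  ~((forall j. exists q. (~D(j) | D(q))) & ~(forall m. ~D(m)) & (exists k. T(k)))
Push ¬ through the quantifiers and connectives to reach negation normal form:
  (exists j. forall q. (D(j) & ~D(q))) | (forall m. ~D(m)) | (forall k. ~T(k))
Extract every quantifier outward, since the variables are now distinct and don't occur free across branches:
  exists j. forall q. forall m. forall k. (D(j) & ~D(q) | ~D(m) | ~T(k))

exists j. forall q. forall m. forall k. (D(j) & ~D(q) | ~D(m) | ~T(k))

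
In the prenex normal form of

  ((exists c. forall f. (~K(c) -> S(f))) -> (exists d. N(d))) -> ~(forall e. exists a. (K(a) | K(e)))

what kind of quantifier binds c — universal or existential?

existential

Eliminate → and ↔ using ¬ and ∨.
  ~(~(exists c. forall f. (~~K(c) | S(f))) | (exists d. N(d))) | ~(forall e. exists a. (K(a) | K(e)))
Move each ¬ inward, flipping quantifiers it crosses:
  (exists c. forall f. (K(c) | S(f))) & (forall d. ~N(d)) | (exists e. forall a. (~K(a) & ~K(e)))
All bound variables are already distinct, so no renaming is needed.
Pull the quantifiers to the front (each side's bound variable is not free in the other side):
  exists c. forall f. forall d. exists e. forall a. ((K(c) | S(f)) & ~N(d) | ~K(a) & ~K(e))
The quantifier exists c sits under an even number of negations (counting the antecedent side of each →), so it remains existential.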